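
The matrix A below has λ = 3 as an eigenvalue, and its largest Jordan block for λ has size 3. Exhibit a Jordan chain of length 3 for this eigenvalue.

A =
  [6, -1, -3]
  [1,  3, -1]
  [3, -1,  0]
A Jordan chain for λ = 3 of length 3:
v_1 = (-1, 0, -1)ᵀ
v_2 = (3, 1, 3)ᵀ
v_3 = (1, 0, 0)ᵀ

Let N = A − (3)·I. We want v_3 with N^3 v_3 = 0 but N^2 v_3 ≠ 0; then v_{j-1} := N · v_j for j = 3, …, 2.

Pick v_3 = (1, 0, 0)ᵀ.
Then v_2 = N · v_3 = (3, 1, 3)ᵀ.
Then v_1 = N · v_2 = (-1, 0, -1)ᵀ.

Sanity check: (A − (3)·I) v_1 = (0, 0, 0)ᵀ = 0. ✓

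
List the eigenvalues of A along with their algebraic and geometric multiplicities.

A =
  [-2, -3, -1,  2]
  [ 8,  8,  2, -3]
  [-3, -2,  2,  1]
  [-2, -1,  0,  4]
λ = 3: alg = 4, geom = 2

Step 1 — factor the characteristic polynomial to read off the algebraic multiplicities:
  χ_A(x) = (x - 3)^4

Step 2 — compute geometric multiplicities via the rank-nullity identity g(λ) = n − rank(A − λI):
  rank(A − (3)·I) = 2, so dim ker(A − (3)·I) = n − 2 = 2

Summary:
  λ = 3: algebraic multiplicity = 4, geometric multiplicity = 2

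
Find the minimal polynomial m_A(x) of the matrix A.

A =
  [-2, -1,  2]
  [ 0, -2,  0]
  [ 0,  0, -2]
x^2 + 4*x + 4

The characteristic polynomial is χ_A(x) = (x + 2)^3, so the eigenvalues are known. The minimal polynomial is
  m_A(x) = Π_λ (x − λ)^{k_λ}
where k_λ is the size of the *largest* Jordan block for λ (equivalently, the smallest k with (A − λI)^k v = 0 for every generalised eigenvector v of λ).

  λ = -2: largest Jordan block has size 2, contributing (x + 2)^2

So m_A(x) = (x + 2)^2 = x^2 + 4*x + 4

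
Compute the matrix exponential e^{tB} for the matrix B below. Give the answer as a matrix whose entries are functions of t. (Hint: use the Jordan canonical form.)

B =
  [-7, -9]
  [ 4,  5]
e^{tB} =
  [-6*t*exp(-t) + exp(-t), -9*t*exp(-t)]
  [4*t*exp(-t), 6*t*exp(-t) + exp(-t)]

Strategy: write B = P · J · P⁻¹ where J is a Jordan canonical form, so e^{tB} = P · e^{tJ} · P⁻¹, and e^{tJ} can be computed block-by-block.

B has Jordan form
J =
  [-1,  1]
  [ 0, -1]
(up to reordering of blocks).

Per-block formulas:
  For a 2×2 Jordan block J_2(-1): exp(t · J_2(-1)) = e^(-1t)·(I + t·N), where N is the 2×2 nilpotent shift.

After assembling e^{tJ} and conjugating by P, we get:

e^{tB} =
  [-6*t*exp(-t) + exp(-t), -9*t*exp(-t)]
  [4*t*exp(-t), 6*t*exp(-t) + exp(-t)]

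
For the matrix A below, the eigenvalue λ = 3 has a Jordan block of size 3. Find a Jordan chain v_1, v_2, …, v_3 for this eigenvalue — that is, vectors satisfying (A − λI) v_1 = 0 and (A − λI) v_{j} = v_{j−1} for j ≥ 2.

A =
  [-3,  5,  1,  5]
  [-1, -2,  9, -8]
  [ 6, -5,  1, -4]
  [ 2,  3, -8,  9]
A Jordan chain for λ = 3 of length 3:
v_1 = (2, 0, 2, 2)ᵀ
v_2 = (-1, -6, 1, 5)ᵀ
v_3 = (1, 1, 0, 0)ᵀ

Let N = A − (3)·I. We want v_3 with N^3 v_3 = 0 but N^2 v_3 ≠ 0; then v_{j-1} := N · v_j for j = 3, …, 2.

Pick v_3 = (1, 1, 0, 0)ᵀ.
Then v_2 = N · v_3 = (-1, -6, 1, 5)ᵀ.
Then v_1 = N · v_2 = (2, 0, 2, 2)ᵀ.

Sanity check: (A − (3)·I) v_1 = (0, 0, 0, 0)ᵀ = 0. ✓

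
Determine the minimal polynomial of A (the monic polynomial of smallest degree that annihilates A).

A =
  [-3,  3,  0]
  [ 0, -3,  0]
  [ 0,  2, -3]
x^2 + 6*x + 9

The characteristic polynomial is χ_A(x) = (x + 3)^3, so the eigenvalues are known. The minimal polynomial is
  m_A(x) = Π_λ (x − λ)^{k_λ}
where k_λ is the size of the *largest* Jordan block for λ (equivalently, the smallest k with (A − λI)^k v = 0 for every generalised eigenvector v of λ).

  λ = -3: largest Jordan block has size 2, contributing (x + 3)^2

So m_A(x) = (x + 3)^2 = x^2 + 6*x + 9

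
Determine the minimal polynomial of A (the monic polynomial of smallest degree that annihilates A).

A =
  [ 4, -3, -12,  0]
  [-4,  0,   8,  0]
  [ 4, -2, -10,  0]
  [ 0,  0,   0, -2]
x^2 + 4*x + 4

The characteristic polynomial is χ_A(x) = (x + 2)^4, so the eigenvalues are known. The minimal polynomial is
  m_A(x) = Π_λ (x − λ)^{k_λ}
where k_λ is the size of the *largest* Jordan block for λ (equivalently, the smallest k with (A − λI)^k v = 0 for every generalised eigenvector v of λ).

  λ = -2: largest Jordan block has size 2, contributing (x + 2)^2

So m_A(x) = (x + 2)^2 = x^2 + 4*x + 4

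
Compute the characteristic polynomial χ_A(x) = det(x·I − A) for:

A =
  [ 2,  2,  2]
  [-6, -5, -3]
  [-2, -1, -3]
x^3 + 6*x^2 + 12*x + 8

Expanding det(x·I − A) (e.g. by cofactor expansion or by noting that A is similar to its Jordan form J, which has the same characteristic polynomial as A) gives
  χ_A(x) = x^3 + 6*x^2 + 12*x + 8
which factors as (x + 2)^3. The eigenvalues (with algebraic multiplicities) are λ = -2 with multiplicity 3.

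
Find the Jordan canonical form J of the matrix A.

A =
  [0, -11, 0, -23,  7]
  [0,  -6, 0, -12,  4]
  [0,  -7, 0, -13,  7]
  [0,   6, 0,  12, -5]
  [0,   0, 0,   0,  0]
J_3(0) ⊕ J_1(0) ⊕ J_1(6)

The characteristic polynomial is
  det(x·I − A) = x^5 - 6*x^4 = x^4*(x - 6)

Eigenvalues and multiplicities (the geometric multiplicity of λ is n − rank(A − λI), which equals the number of Jordan blocks for λ):
  λ = 0: algebraic multiplicity = 4, geometric multiplicity = 2
  λ = 6: algebraic multiplicity = 1, geometric multiplicity = 1

Determining the block sizes for each eigenvalue:
  λ = 0: with am = 4 and gm = 2, the partition is not yet determined (e.g. several partitions of 4 into 2 parts exist). Let N = A − (0)·I. Computing rank(N^1) = 3, rank(N^2) = 2, rank(N^3) = 1; the number of blocks of size ≥ j is rank(N^{j−1}) − rank(N^j), giving [2, 1, 1]. So we have 1 block(s) of size 3, 1 block(s) of size 1 → block sizes [3, 1]
  λ = 6: one block (gm = 1), so the single block has size am = 1 → block sizes [1]

Assembling the blocks gives a Jordan form
J =
  [0, 1, 0, 0, 0]
  [0, 0, 1, 0, 0]
  [0, 0, 0, 0, 0]
  [0, 0, 0, 0, 0]
  [0, 0, 0, 0, 6]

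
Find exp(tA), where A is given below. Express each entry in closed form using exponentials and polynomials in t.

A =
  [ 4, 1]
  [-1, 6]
e^{tA} =
  [-t*exp(5*t) + exp(5*t), t*exp(5*t)]
  [-t*exp(5*t), t*exp(5*t) + exp(5*t)]

Strategy: write A = P · J · P⁻¹ where J is a Jordan canonical form, so e^{tA} = P · e^{tJ} · P⁻¹, and e^{tJ} can be computed block-by-block.

A has Jordan form
J =
  [5, 1]
  [0, 5]
(up to reordering of blocks).

Per-block formulas:
  For a 2×2 Jordan block J_2(5): exp(t · J_2(5)) = e^(5t)·(I + t·N), where N is the 2×2 nilpotent shift.

After assembling e^{tJ} and conjugating by P, we get:

e^{tA} =
  [-t*exp(5*t) + exp(5*t), t*exp(5*t)]
  [-t*exp(5*t), t*exp(5*t) + exp(5*t)]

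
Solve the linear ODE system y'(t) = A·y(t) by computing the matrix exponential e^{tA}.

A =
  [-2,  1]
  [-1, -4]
e^{tA} =
  [t*exp(-3*t) + exp(-3*t), t*exp(-3*t)]
  [-t*exp(-3*t), -t*exp(-3*t) + exp(-3*t)]

Strategy: write A = P · J · P⁻¹ where J is a Jordan canonical form, so e^{tA} = P · e^{tJ} · P⁻¹, and e^{tJ} can be computed block-by-block.

A has Jordan form
J =
  [-3,  1]
  [ 0, -3]
(up to reordering of blocks).

Per-block formulas:
  For a 2×2 Jordan block J_2(-3): exp(t · J_2(-3)) = e^(-3t)·(I + t·N), where N is the 2×2 nilpotent shift.

After assembling e^{tJ} and conjugating by P, we get:

e^{tA} =
  [t*exp(-3*t) + exp(-3*t), t*exp(-3*t)]
  [-t*exp(-3*t), -t*exp(-3*t) + exp(-3*t)]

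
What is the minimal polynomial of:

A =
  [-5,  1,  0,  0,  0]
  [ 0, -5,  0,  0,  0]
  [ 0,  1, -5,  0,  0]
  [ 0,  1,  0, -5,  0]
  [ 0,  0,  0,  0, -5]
x^2 + 10*x + 25

The characteristic polynomial is χ_A(x) = (x + 5)^5, so the eigenvalues are known. The minimal polynomial is
  m_A(x) = Π_λ (x − λ)^{k_λ}
where k_λ is the size of the *largest* Jordan block for λ (equivalently, the smallest k with (A − λI)^k v = 0 for every generalised eigenvector v of λ).

  λ = -5: largest Jordan block has size 2, contributing (x + 5)^2

So m_A(x) = (x + 5)^2 = x^2 + 10*x + 25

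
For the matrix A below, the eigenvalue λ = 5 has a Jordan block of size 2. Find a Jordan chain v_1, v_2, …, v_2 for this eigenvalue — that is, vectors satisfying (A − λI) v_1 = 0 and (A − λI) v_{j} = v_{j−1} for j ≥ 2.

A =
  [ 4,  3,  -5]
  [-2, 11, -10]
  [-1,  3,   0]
A Jordan chain for λ = 5 of length 2:
v_1 = (-1, -2, -1)ᵀ
v_2 = (1, 0, 0)ᵀ

Let N = A − (5)·I. We want v_2 with N^2 v_2 = 0 but N^1 v_2 ≠ 0; then v_{j-1} := N · v_j for j = 2, …, 2.

Pick v_2 = (1, 0, 0)ᵀ.
Then v_1 = N · v_2 = (-1, -2, -1)ᵀ.

Sanity check: (A − (5)·I) v_1 = (0, 0, 0)ᵀ = 0. ✓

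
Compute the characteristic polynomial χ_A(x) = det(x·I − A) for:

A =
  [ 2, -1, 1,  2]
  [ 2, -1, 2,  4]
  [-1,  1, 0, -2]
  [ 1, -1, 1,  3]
x^4 - 4*x^3 + 6*x^2 - 4*x + 1

Expanding det(x·I − A) (e.g. by cofactor expansion or by noting that A is similar to its Jordan form J, which has the same characteristic polynomial as A) gives
  χ_A(x) = x^4 - 4*x^3 + 6*x^2 - 4*x + 1
which factors as (x - 1)^4. The eigenvalues (with algebraic multiplicities) are λ = 1 with multiplicity 4.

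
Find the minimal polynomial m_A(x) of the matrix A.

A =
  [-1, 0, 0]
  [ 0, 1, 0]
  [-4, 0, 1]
x^2 - 1

The characteristic polynomial is χ_A(x) = (x - 1)^2*(x + 1), so the eigenvalues are known. The minimal polynomial is
  m_A(x) = Π_λ (x − λ)^{k_λ}
where k_λ is the size of the *largest* Jordan block for λ (equivalently, the smallest k with (A − λI)^k v = 0 for every generalised eigenvector v of λ).

  λ = -1: largest Jordan block has size 1, contributing (x + 1)
  λ = 1: largest Jordan block has size 1, contributing (x − 1)

So m_A(x) = (x - 1)*(x + 1) = x^2 - 1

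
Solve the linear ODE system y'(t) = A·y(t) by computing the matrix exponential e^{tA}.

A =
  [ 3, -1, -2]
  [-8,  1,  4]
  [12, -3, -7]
e^{tA} =
  [4*t*exp(-t) + exp(-t), -t*exp(-t), -2*t*exp(-t)]
  [-8*t*exp(-t), 2*t*exp(-t) + exp(-t), 4*t*exp(-t)]
  [12*t*exp(-t), -3*t*exp(-t), -6*t*exp(-t) + exp(-t)]

Strategy: write A = P · J · P⁻¹ where J is a Jordan canonical form, so e^{tA} = P · e^{tJ} · P⁻¹, and e^{tJ} can be computed block-by-block.

A has Jordan form
J =
  [-1,  1,  0]
  [ 0, -1,  0]
  [ 0,  0, -1]
(up to reordering of blocks).

Per-block formulas:
  For a 2×2 Jordan block J_2(-1): exp(t · J_2(-1)) = e^(-1t)·(I + t·N), where N is the 2×2 nilpotent shift.
  For a 1×1 block at λ = -1: exp(t · [-1]) = [e^(-1t)].

After assembling e^{tJ} and conjugating by P, we get:

e^{tA} =
  [4*t*exp(-t) + exp(-t), -t*exp(-t), -2*t*exp(-t)]
  [-8*t*exp(-t), 2*t*exp(-t) + exp(-t), 4*t*exp(-t)]
  [12*t*exp(-t), -3*t*exp(-t), -6*t*exp(-t) + exp(-t)]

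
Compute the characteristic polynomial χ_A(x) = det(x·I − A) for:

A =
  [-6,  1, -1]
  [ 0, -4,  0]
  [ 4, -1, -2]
x^3 + 12*x^2 + 48*x + 64

Expanding det(x·I − A) (e.g. by cofactor expansion or by noting that A is similar to its Jordan form J, which has the same characteristic polynomial as A) gives
  χ_A(x) = x^3 + 12*x^2 + 48*x + 64
which factors as (x + 4)^3. The eigenvalues (with algebraic multiplicities) are λ = -4 with multiplicity 3.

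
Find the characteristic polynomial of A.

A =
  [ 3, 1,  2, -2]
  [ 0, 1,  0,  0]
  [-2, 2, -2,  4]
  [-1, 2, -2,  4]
x^4 - 6*x^3 + 13*x^2 - 12*x + 4

Expanding det(x·I − A) (e.g. by cofactor expansion or by noting that A is similar to its Jordan form J, which has the same characteristic polynomial as A) gives
  χ_A(x) = x^4 - 6*x^3 + 13*x^2 - 12*x + 4
which factors as (x - 2)^2*(x - 1)^2. The eigenvalues (with algebraic multiplicities) are λ = 1 with multiplicity 2, λ = 2 with multiplicity 2.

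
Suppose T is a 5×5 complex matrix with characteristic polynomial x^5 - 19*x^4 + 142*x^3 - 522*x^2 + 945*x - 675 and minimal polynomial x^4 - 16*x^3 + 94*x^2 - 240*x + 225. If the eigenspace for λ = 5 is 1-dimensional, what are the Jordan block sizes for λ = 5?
Block sizes for λ = 5: [2]

Step 1 — from the characteristic polynomial, algebraic multiplicity of λ = 5 is 2. From dim ker(T − (5)·I) = 1, there are exactly 1 Jordan blocks for λ = 5.
Step 2 — from the minimal polynomial, the factor (x − 5)^2 tells us the largest block for λ = 5 has size 2.
Step 3 — with total size 2, 1 blocks, and largest block 2, the block sizes (in nonincreasing order) are [2].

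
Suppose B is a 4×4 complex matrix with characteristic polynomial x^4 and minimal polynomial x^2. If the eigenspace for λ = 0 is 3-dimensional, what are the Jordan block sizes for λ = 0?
Block sizes for λ = 0: [2, 1, 1]

Step 1 — from the characteristic polynomial, algebraic multiplicity of λ = 0 is 4. From dim ker(B − (0)·I) = 3, there are exactly 3 Jordan blocks for λ = 0.
Step 2 — from the minimal polynomial, the factor (x − 0)^2 tells us the largest block for λ = 0 has size 2.
Step 3 — with total size 4, 3 blocks, and largest block 2, the block sizes (in nonincreasing order) are [2, 1, 1].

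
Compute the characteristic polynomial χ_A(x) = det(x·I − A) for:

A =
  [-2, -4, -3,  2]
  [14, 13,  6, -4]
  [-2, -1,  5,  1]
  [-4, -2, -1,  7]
x^4 - 23*x^3 + 198*x^2 - 756*x + 1080

Expanding det(x·I − A) (e.g. by cofactor expansion or by noting that A is similar to its Jordan form J, which has the same characteristic polynomial as A) gives
  χ_A(x) = x^4 - 23*x^3 + 198*x^2 - 756*x + 1080
which factors as (x - 6)^3*(x - 5). The eigenvalues (with algebraic multiplicities) are λ = 5 with multiplicity 1, λ = 6 with multiplicity 3.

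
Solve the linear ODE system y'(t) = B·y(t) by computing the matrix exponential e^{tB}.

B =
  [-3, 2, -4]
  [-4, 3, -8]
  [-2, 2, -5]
e^{tB} =
  [exp(-3*t), exp(-t) - exp(-3*t), -2*exp(-t) + 2*exp(-3*t)]
  [-2*exp(-t) + 2*exp(-3*t), 3*exp(-t) - 2*exp(-3*t), -4*exp(-t) + 4*exp(-3*t)]
  [-exp(-t) + exp(-3*t), exp(-t) - exp(-3*t), -exp(-t) + 2*exp(-3*t)]

Strategy: write B = P · J · P⁻¹ where J is a Jordan canonical form, so e^{tB} = P · e^{tJ} · P⁻¹, and e^{tJ} can be computed block-by-block.

B has Jordan form
J =
  [-3,  0,  0]
  [ 0, -1,  0]
  [ 0,  0, -1]
(up to reordering of blocks).

Per-block formulas:
  For a 1×1 block at λ = -3: exp(t · [-3]) = [e^(-3t)].
  For a 1×1 block at λ = -1: exp(t · [-1]) = [e^(-1t)].

After assembling e^{tJ} and conjugating by P, we get:

e^{tB} =
  [exp(-3*t), exp(-t) - exp(-3*t), -2*exp(-t) + 2*exp(-3*t)]
  [-2*exp(-t) + 2*exp(-3*t), 3*exp(-t) - 2*exp(-3*t), -4*exp(-t) + 4*exp(-3*t)]
  [-exp(-t) + exp(-3*t), exp(-t) - exp(-3*t), -exp(-t) + 2*exp(-3*t)]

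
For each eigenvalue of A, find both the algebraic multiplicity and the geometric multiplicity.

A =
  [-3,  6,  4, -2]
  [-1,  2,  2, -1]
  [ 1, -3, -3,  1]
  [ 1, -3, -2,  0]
λ = -1: alg = 4, geom = 3

Step 1 — factor the characteristic polynomial to read off the algebraic multiplicities:
  χ_A(x) = (x + 1)^4

Step 2 — compute geometric multiplicities via the rank-nullity identity g(λ) = n − rank(A − λI):
  rank(A − (-1)·I) = 1, so dim ker(A − (-1)·I) = n − 1 = 3

Summary:
  λ = -1: algebraic multiplicity = 4, geometric multiplicity = 3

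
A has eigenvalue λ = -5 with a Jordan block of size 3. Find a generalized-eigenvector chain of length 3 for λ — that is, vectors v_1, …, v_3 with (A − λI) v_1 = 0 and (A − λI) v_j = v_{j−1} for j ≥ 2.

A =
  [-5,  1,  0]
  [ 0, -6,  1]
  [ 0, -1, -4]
A Jordan chain for λ = -5 of length 3:
v_1 = (-1, 0, 0)ᵀ
v_2 = (1, -1, -1)ᵀ
v_3 = (0, 1, 0)ᵀ

Let N = A − (-5)·I. We want v_3 with N^3 v_3 = 0 but N^2 v_3 ≠ 0; then v_{j-1} := N · v_j for j = 3, …, 2.

Pick v_3 = (0, 1, 0)ᵀ.
Then v_2 = N · v_3 = (1, -1, -1)ᵀ.
Then v_1 = N · v_2 = (-1, 0, 0)ᵀ.

Sanity check: (A − (-5)·I) v_1 = (0, 0, 0)ᵀ = 0. ✓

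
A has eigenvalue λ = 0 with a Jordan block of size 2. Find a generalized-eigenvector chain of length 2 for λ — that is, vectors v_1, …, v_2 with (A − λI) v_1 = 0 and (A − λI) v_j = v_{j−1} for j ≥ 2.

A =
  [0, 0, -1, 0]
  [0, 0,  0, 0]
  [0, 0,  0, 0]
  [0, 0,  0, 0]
A Jordan chain for λ = 0 of length 2:
v_1 = (-1, 0, 0, 0)ᵀ
v_2 = (0, 0, 1, 0)ᵀ

Let N = A − (0)·I. We want v_2 with N^2 v_2 = 0 but N^1 v_2 ≠ 0; then v_{j-1} := N · v_j for j = 2, …, 2.

Pick v_2 = (0, 0, 1, 0)ᵀ.
Then v_1 = N · v_2 = (-1, 0, 0, 0)ᵀ.

Sanity check: (A − (0)·I) v_1 = (0, 0, 0, 0)ᵀ = 0. ✓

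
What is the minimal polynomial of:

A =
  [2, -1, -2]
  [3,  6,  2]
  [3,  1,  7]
x^2 - 10*x + 25

The characteristic polynomial is χ_A(x) = (x - 5)^3, so the eigenvalues are known. The minimal polynomial is
  m_A(x) = Π_λ (x − λ)^{k_λ}
where k_λ is the size of the *largest* Jordan block for λ (equivalently, the smallest k with (A − λI)^k v = 0 for every generalised eigenvector v of λ).

  λ = 5: largest Jordan block has size 2, contributing (x − 5)^2

So m_A(x) = (x - 5)^2 = x^2 - 10*x + 25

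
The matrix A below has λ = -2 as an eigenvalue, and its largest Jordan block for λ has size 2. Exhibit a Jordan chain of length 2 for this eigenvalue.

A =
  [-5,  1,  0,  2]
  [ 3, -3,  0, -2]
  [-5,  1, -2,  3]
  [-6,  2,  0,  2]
A Jordan chain for λ = -2 of length 2:
v_1 = (-3, 3, -5, -6)ᵀ
v_2 = (1, 0, 0, 0)ᵀ

Let N = A − (-2)·I. We want v_2 with N^2 v_2 = 0 but N^1 v_2 ≠ 0; then v_{j-1} := N · v_j for j = 2, …, 2.

Pick v_2 = (1, 0, 0, 0)ᵀ.
Then v_1 = N · v_2 = (-3, 3, -5, -6)ᵀ.

Sanity check: (A − (-2)·I) v_1 = (0, 0, 0, 0)ᵀ = 0. ✓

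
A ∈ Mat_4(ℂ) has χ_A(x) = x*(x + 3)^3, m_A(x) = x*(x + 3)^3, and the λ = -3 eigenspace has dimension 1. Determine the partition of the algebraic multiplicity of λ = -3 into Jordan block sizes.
Block sizes for λ = -3: [3]

Step 1 — from the characteristic polynomial, algebraic multiplicity of λ = -3 is 3. From dim ker(A − (-3)·I) = 1, there are exactly 1 Jordan blocks for λ = -3.
Step 2 — from the minimal polynomial, the factor (x + 3)^3 tells us the largest block for λ = -3 has size 3.
Step 3 — with total size 3, 1 blocks, and largest block 3, the block sizes (in nonincreasing order) are [3].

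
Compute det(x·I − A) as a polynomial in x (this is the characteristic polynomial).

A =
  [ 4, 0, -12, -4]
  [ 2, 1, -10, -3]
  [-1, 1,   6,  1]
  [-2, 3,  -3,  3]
x^4 - 14*x^3 + 69*x^2 - 140*x + 100

Expanding det(x·I − A) (e.g. by cofactor expansion or by noting that A is similar to its Jordan form J, which has the same characteristic polynomial as A) gives
  χ_A(x) = x^4 - 14*x^3 + 69*x^2 - 140*x + 100
which factors as (x - 5)^2*(x - 2)^2. The eigenvalues (with algebraic multiplicities) are λ = 2 with multiplicity 2, λ = 5 with multiplicity 2.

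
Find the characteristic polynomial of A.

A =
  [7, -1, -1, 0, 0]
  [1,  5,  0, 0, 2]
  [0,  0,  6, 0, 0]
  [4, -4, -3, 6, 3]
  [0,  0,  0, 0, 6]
x^5 - 30*x^4 + 360*x^3 - 2160*x^2 + 6480*x - 7776

Expanding det(x·I − A) (e.g. by cofactor expansion or by noting that A is similar to its Jordan form J, which has the same characteristic polynomial as A) gives
  χ_A(x) = x^5 - 30*x^4 + 360*x^3 - 2160*x^2 + 6480*x - 7776
which factors as (x - 6)^5. The eigenvalues (with algebraic multiplicities) are λ = 6 with multiplicity 5.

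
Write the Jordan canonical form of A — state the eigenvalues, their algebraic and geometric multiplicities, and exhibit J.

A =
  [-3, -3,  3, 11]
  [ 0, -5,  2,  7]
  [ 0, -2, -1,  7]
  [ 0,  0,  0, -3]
J_2(-3) ⊕ J_2(-3)

The characteristic polynomial is
  det(x·I − A) = x^4 + 12*x^3 + 54*x^2 + 108*x + 81 = (x + 3)^4

Eigenvalues and multiplicities (the geometric multiplicity of λ is n − rank(A − λI), which equals the number of Jordan blocks for λ):
  λ = -3: algebraic multiplicity = 4, geometric multiplicity = 2

Determining the block sizes for each eigenvalue:
  λ = -3: with am = 4 and gm = 2, the partition is not yet determined (e.g. several partitions of 4 into 2 parts exist). Let N = A − (-3)·I. Computing rank(N^1) = 2, rank(N^2) = 0; the number of blocks of size ≥ j is rank(N^{j−1}) − rank(N^j), giving [2, 2]. So we have 2 block(s) of size 2 → block sizes [2, 2]

Assembling the blocks gives a Jordan form
J =
  [-3,  1,  0,  0]
  [ 0, -3,  0,  0]
  [ 0,  0, -3,  1]
  [ 0,  0,  0, -3]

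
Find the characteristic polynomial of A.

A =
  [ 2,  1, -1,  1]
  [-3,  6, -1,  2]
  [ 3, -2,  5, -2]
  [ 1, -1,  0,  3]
x^4 - 16*x^3 + 96*x^2 - 256*x + 256

Expanding det(x·I − A) (e.g. by cofactor expansion or by noting that A is similar to its Jordan form J, which has the same characteristic polynomial as A) gives
  χ_A(x) = x^4 - 16*x^3 + 96*x^2 - 256*x + 256
which factors as (x - 4)^4. The eigenvalues (with algebraic multiplicities) are λ = 4 with multiplicity 4.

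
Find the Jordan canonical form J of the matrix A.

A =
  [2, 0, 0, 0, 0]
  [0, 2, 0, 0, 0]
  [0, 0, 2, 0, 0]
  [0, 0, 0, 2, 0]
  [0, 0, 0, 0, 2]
J_1(2) ⊕ J_1(2) ⊕ J_1(2) ⊕ J_1(2) ⊕ J_1(2)

The characteristic polynomial is
  det(x·I − A) = x^5 - 10*x^4 + 40*x^3 - 80*x^2 + 80*x - 32 = (x - 2)^5

Eigenvalues and multiplicities (the geometric multiplicity of λ is n − rank(A − λI), which equals the number of Jordan blocks for λ):
  λ = 2: algebraic multiplicity = 5, geometric multiplicity = 5

Determining the block sizes for each eigenvalue:
  λ = 2: gm = am = 5, so every block has size 1 → block sizes [1, 1, 1, 1, 1]

Assembling the blocks gives a Jordan form
J =
  [2, 0, 0, 0, 0]
  [0, 2, 0, 0, 0]
  [0, 0, 2, 0, 0]
  [0, 0, 0, 2, 0]
  [0, 0, 0, 0, 2]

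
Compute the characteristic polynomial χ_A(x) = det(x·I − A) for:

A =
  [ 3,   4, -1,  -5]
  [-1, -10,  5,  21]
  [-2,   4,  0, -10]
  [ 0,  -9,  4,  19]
x^4 - 12*x^3 + 48*x^2 - 80*x + 48

Expanding det(x·I − A) (e.g. by cofactor expansion or by noting that A is similar to its Jordan form J, which has the same characteristic polynomial as A) gives
  χ_A(x) = x^4 - 12*x^3 + 48*x^2 - 80*x + 48
which factors as (x - 6)*(x - 2)^3. The eigenvalues (with algebraic multiplicities) are λ = 2 with multiplicity 3, λ = 6 with multiplicity 1.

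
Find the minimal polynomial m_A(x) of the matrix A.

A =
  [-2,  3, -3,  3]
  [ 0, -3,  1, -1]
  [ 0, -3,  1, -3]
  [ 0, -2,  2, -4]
x^2 + 4*x + 4

The characteristic polynomial is χ_A(x) = (x + 2)^4, so the eigenvalues are known. The minimal polynomial is
  m_A(x) = Π_λ (x − λ)^{k_λ}
where k_λ is the size of the *largest* Jordan block for λ (equivalently, the smallest k with (A − λI)^k v = 0 for every generalised eigenvector v of λ).

  λ = -2: largest Jordan block has size 2, contributing (x + 2)^2

So m_A(x) = (x + 2)^2 = x^2 + 4*x + 4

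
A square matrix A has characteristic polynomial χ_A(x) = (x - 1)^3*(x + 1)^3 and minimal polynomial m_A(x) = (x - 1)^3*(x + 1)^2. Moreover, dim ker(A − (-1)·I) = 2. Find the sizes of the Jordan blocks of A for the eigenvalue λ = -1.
Block sizes for λ = -1: [2, 1]

Step 1 — from the characteristic polynomial, algebraic multiplicity of λ = -1 is 3. From dim ker(A − (-1)·I) = 2, there are exactly 2 Jordan blocks for λ = -1.
Step 2 — from the minimal polynomial, the factor (x + 1)^2 tells us the largest block for λ = -1 has size 2.
Step 3 — with total size 3, 2 blocks, and largest block 2, the block sizes (in nonincreasing order) are [2, 1].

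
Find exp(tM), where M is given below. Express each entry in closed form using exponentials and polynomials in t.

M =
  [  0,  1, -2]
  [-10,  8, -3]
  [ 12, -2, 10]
e^{tM} =
  [t^2*exp(6*t) - 6*t*exp(6*t) + exp(6*t), t*exp(6*t), t^2*exp(6*t)/2 - 2*t*exp(6*t)]
  [2*t^2*exp(6*t) - 10*t*exp(6*t), 2*t*exp(6*t) + exp(6*t), t^2*exp(6*t) - 3*t*exp(6*t)]
  [-2*t^2*exp(6*t) + 12*t*exp(6*t), -2*t*exp(6*t), -t^2*exp(6*t) + 4*t*exp(6*t) + exp(6*t)]

Strategy: write M = P · J · P⁻¹ where J is a Jordan canonical form, so e^{tM} = P · e^{tJ} · P⁻¹, and e^{tJ} can be computed block-by-block.

M has Jordan form
J =
  [6, 1, 0]
  [0, 6, 1]
  [0, 0, 6]
(up to reordering of blocks).

Per-block formulas:
  For a 3×3 Jordan block J_3(6): exp(t · J_3(6)) = e^(6t)·(I + t·N + (t^2/2)·N^2), where N is the 3×3 nilpotent shift.

After assembling e^{tJ} and conjugating by P, we get:

e^{tM} =
  [t^2*exp(6*t) - 6*t*exp(6*t) + exp(6*t), t*exp(6*t), t^2*exp(6*t)/2 - 2*t*exp(6*t)]
  [2*t^2*exp(6*t) - 10*t*exp(6*t), 2*t*exp(6*t) + exp(6*t), t^2*exp(6*t) - 3*t*exp(6*t)]
  [-2*t^2*exp(6*t) + 12*t*exp(6*t), -2*t*exp(6*t), -t^2*exp(6*t) + 4*t*exp(6*t) + exp(6*t)]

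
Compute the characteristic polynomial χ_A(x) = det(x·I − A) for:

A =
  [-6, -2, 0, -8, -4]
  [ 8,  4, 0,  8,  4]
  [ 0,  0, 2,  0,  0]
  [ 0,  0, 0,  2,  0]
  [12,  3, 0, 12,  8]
x^5 - 10*x^4 + 40*x^3 - 80*x^2 + 80*x - 32

Expanding det(x·I − A) (e.g. by cofactor expansion or by noting that A is similar to its Jordan form J, which has the same characteristic polynomial as A) gives
  χ_A(x) = x^5 - 10*x^4 + 40*x^3 - 80*x^2 + 80*x - 32
which factors as (x - 2)^5. The eigenvalues (with algebraic multiplicities) are λ = 2 with multiplicity 5.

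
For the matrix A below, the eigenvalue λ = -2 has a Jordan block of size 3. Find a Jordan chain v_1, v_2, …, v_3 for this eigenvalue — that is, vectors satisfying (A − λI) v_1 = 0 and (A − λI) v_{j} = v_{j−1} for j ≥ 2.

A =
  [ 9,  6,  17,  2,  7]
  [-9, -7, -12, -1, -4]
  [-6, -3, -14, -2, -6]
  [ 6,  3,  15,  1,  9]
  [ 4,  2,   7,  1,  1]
A Jordan chain for λ = -2 of length 3:
v_1 = (5, -4, -3, 3, 2)ᵀ
v_2 = (11, -9, -6, 6, 4)ᵀ
v_3 = (1, 0, 0, 0, 0)ᵀ

Let N = A − (-2)·I. We want v_3 with N^3 v_3 = 0 but N^2 v_3 ≠ 0; then v_{j-1} := N · v_j for j = 3, …, 2.

Pick v_3 = (1, 0, 0, 0, 0)ᵀ.
Then v_2 = N · v_3 = (11, -9, -6, 6, 4)ᵀ.
Then v_1 = N · v_2 = (5, -4, -3, 3, 2)ᵀ.

Sanity check: (A − (-2)·I) v_1 = (0, 0, 0, 0, 0)ᵀ = 0. ✓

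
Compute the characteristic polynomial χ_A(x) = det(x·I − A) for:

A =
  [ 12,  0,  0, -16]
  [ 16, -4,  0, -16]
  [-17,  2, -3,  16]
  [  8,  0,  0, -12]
x^4 + 7*x^3 - 4*x^2 - 112*x - 192

Expanding det(x·I − A) (e.g. by cofactor expansion or by noting that A is similar to its Jordan form J, which has the same characteristic polynomial as A) gives
  χ_A(x) = x^4 + 7*x^3 - 4*x^2 - 112*x - 192
which factors as (x - 4)*(x + 3)*(x + 4)^2. The eigenvalues (with algebraic multiplicities) are λ = -4 with multiplicity 2, λ = -3 with multiplicity 1, λ = 4 with multiplicity 1.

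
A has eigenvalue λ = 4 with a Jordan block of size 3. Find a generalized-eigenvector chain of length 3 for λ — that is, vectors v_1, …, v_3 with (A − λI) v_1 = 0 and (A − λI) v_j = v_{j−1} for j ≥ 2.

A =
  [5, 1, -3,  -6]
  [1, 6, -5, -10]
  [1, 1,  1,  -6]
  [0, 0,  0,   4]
A Jordan chain for λ = 4 of length 3:
v_1 = (-1, -2, -1, 0)ᵀ
v_2 = (1, 1, 1, 0)ᵀ
v_3 = (1, 0, 0, 0)ᵀ

Let N = A − (4)·I. We want v_3 with N^3 v_3 = 0 but N^2 v_3 ≠ 0; then v_{j-1} := N · v_j for j = 3, …, 2.

Pick v_3 = (1, 0, 0, 0)ᵀ.
Then v_2 = N · v_3 = (1, 1, 1, 0)ᵀ.
Then v_1 = N · v_2 = (-1, -2, -1, 0)ᵀ.

Sanity check: (A − (4)·I) v_1 = (0, 0, 0, 0)ᵀ = 0. ✓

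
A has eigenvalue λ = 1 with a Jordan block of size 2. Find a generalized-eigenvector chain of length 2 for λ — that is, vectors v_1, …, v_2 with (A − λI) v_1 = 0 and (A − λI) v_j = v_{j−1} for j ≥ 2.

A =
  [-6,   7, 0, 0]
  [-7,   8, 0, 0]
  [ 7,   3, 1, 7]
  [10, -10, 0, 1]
A Jordan chain for λ = 1 of length 2:
v_1 = (-7, -7, 7, 10)ᵀ
v_2 = (1, 0, 0, 0)ᵀ

Let N = A − (1)·I. We want v_2 with N^2 v_2 = 0 but N^1 v_2 ≠ 0; then v_{j-1} := N · v_j for j = 2, …, 2.

Pick v_2 = (1, 0, 0, 0)ᵀ.
Then v_1 = N · v_2 = (-7, -7, 7, 10)ᵀ.

Sanity check: (A − (1)·I) v_1 = (0, 0, 0, 0)ᵀ = 0. ✓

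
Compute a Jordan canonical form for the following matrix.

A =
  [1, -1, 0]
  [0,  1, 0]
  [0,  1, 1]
J_2(1) ⊕ J_1(1)

The characteristic polynomial is
  det(x·I − A) = x^3 - 3*x^2 + 3*x - 1 = (x - 1)^3

Eigenvalues and multiplicities (the geometric multiplicity of λ is n − rank(A − λI), which equals the number of Jordan blocks for λ):
  λ = 1: algebraic multiplicity = 3, geometric multiplicity = 2

Determining the block sizes for each eigenvalue:
  λ = 1: 2 blocks summing to 3 forces exactly one block of size 2 and the rest size 1 → block sizes [2, 1]

Assembling the blocks gives a Jordan form
J =
  [1, 1, 0]
  [0, 1, 0]
  [0, 0, 1]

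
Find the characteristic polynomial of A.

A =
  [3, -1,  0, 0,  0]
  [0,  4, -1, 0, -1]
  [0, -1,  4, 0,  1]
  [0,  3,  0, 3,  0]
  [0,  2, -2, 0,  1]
x^5 - 15*x^4 + 90*x^3 - 270*x^2 + 405*x - 243

Expanding det(x·I − A) (e.g. by cofactor expansion or by noting that A is similar to its Jordan form J, which has the same characteristic polynomial as A) gives
  χ_A(x) = x^5 - 15*x^4 + 90*x^3 - 270*x^2 + 405*x - 243
which factors as (x - 3)^5. The eigenvalues (with algebraic multiplicities) are λ = 3 with multiplicity 5.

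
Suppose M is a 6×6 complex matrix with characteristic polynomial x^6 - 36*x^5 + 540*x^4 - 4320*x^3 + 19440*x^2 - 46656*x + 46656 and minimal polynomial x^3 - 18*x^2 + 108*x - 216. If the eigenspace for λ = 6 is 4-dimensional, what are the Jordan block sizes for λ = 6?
Block sizes for λ = 6: [3, 1, 1, 1]

Step 1 — from the characteristic polynomial, algebraic multiplicity of λ = 6 is 6. From dim ker(M − (6)·I) = 4, there are exactly 4 Jordan blocks for λ = 6.
Step 2 — from the minimal polynomial, the factor (x − 6)^3 tells us the largest block for λ = 6 has size 3.
Step 3 — with total size 6, 4 blocks, and largest block 3, the block sizes (in nonincreasing order) are [3, 1, 1, 1].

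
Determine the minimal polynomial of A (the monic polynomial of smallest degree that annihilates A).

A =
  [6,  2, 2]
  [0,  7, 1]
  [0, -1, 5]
x^2 - 12*x + 36

The characteristic polynomial is χ_A(x) = (x - 6)^3, so the eigenvalues are known. The minimal polynomial is
  m_A(x) = Π_λ (x − λ)^{k_λ}
where k_λ is the size of the *largest* Jordan block for λ (equivalently, the smallest k with (A − λI)^k v = 0 for every generalised eigenvector v of λ).

  λ = 6: largest Jordan block has size 2, contributing (x − 6)^2

So m_A(x) = (x - 6)^2 = x^2 - 12*x + 36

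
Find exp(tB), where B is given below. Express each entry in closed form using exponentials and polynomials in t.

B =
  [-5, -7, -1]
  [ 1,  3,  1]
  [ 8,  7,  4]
e^{tB} =
  [-t*exp(3*t) + exp(-4*t), -exp(3*t) + exp(-4*t), -t*exp(3*t)]
  [t*exp(3*t), exp(3*t), t*exp(3*t)]
  [t*exp(3*t) + exp(3*t) - exp(-4*t), exp(3*t) - exp(-4*t), t*exp(3*t) + exp(3*t)]

Strategy: write B = P · J · P⁻¹ where J is a Jordan canonical form, so e^{tB} = P · e^{tJ} · P⁻¹, and e^{tJ} can be computed block-by-block.

B has Jordan form
J =
  [-4, 0, 0]
  [ 0, 3, 1]
  [ 0, 0, 3]
(up to reordering of blocks).

Per-block formulas:
  For a 1×1 block at λ = -4: exp(t · [-4]) = [e^(-4t)].
  For a 2×2 Jordan block J_2(3): exp(t · J_2(3)) = e^(3t)·(I + t·N), where N is the 2×2 nilpotent shift.

After assembling e^{tJ} and conjugating by P, we get:

e^{tB} =
  [-t*exp(3*t) + exp(-4*t), -exp(3*t) + exp(-4*t), -t*exp(3*t)]
  [t*exp(3*t), exp(3*t), t*exp(3*t)]
  [t*exp(3*t) + exp(3*t) - exp(-4*t), exp(3*t) - exp(-4*t), t*exp(3*t) + exp(3*t)]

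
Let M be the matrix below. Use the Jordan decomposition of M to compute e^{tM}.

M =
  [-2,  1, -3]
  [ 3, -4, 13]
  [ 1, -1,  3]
e^{tM} =
  [t^2*exp(-t)/2 - t*exp(-t) + exp(-t), -t^2*exp(-t)/2 + t*exp(-t), 2*t^2*exp(-t) - 3*t*exp(-t)]
  [t^2*exp(-t)/2 + 3*t*exp(-t), -t^2*exp(-t)/2 - 3*t*exp(-t) + exp(-t), 2*t^2*exp(-t) + 13*t*exp(-t)]
  [t*exp(-t), -t*exp(-t), 4*t*exp(-t) + exp(-t)]

Strategy: write M = P · J · P⁻¹ where J is a Jordan canonical form, so e^{tM} = P · e^{tJ} · P⁻¹, and e^{tJ} can be computed block-by-block.

M has Jordan form
J =
  [-1,  1,  0]
  [ 0, -1,  1]
  [ 0,  0, -1]
(up to reordering of blocks).

Per-block formulas:
  For a 3×3 Jordan block J_3(-1): exp(t · J_3(-1)) = e^(-1t)·(I + t·N + (t^2/2)·N^2), where N is the 3×3 nilpotent shift.

After assembling e^{tJ} and conjugating by P, we get:

e^{tM} =
  [t^2*exp(-t)/2 - t*exp(-t) + exp(-t), -t^2*exp(-t)/2 + t*exp(-t), 2*t^2*exp(-t) - 3*t*exp(-t)]
  [t^2*exp(-t)/2 + 3*t*exp(-t), -t^2*exp(-t)/2 - 3*t*exp(-t) + exp(-t), 2*t^2*exp(-t) + 13*t*exp(-t)]
  [t*exp(-t), -t*exp(-t), 4*t*exp(-t) + exp(-t)]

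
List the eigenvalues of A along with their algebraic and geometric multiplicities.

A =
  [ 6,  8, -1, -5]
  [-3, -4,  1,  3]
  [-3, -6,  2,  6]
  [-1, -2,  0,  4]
λ = 2: alg = 4, geom = 2

Step 1 — factor the characteristic polynomial to read off the algebraic multiplicities:
  χ_A(x) = (x - 2)^4

Step 2 — compute geometric multiplicities via the rank-nullity identity g(λ) = n − rank(A − λI):
  rank(A − (2)·I) = 2, so dim ker(A − (2)·I) = n − 2 = 2

Summary:
  λ = 2: algebraic multiplicity = 4, geometric multiplicity = 2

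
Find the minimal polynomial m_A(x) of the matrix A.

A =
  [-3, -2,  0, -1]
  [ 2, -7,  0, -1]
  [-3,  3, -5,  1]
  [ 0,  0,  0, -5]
x^2 + 10*x + 25

The characteristic polynomial is χ_A(x) = (x + 5)^4, so the eigenvalues are known. The minimal polynomial is
  m_A(x) = Π_λ (x − λ)^{k_λ}
where k_λ is the size of the *largest* Jordan block for λ (equivalently, the smallest k with (A − λI)^k v = 0 for every generalised eigenvector v of λ).

  λ = -5: largest Jordan block has size 2, contributing (x + 5)^2

So m_A(x) = (x + 5)^2 = x^2 + 10*x + 25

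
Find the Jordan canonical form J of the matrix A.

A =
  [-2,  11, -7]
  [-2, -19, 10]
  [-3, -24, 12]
J_3(-3)

The characteristic polynomial is
  det(x·I − A) = x^3 + 9*x^2 + 27*x + 27 = (x + 3)^3

Eigenvalues and multiplicities (the geometric multiplicity of λ is n − rank(A − λI), which equals the number of Jordan blocks for λ):
  λ = -3: algebraic multiplicity = 3, geometric multiplicity = 1

Determining the block sizes for each eigenvalue:
  λ = -3: one block (gm = 1), so the single block has size am = 3 → block sizes [3]

Assembling the blocks gives a Jordan form
J =
  [-3,  1,  0]
  [ 0, -3,  1]
  [ 0,  0, -3]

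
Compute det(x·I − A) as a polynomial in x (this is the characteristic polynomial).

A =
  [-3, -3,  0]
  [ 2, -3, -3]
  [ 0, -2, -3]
x^3 + 9*x^2 + 27*x + 27

Expanding det(x·I − A) (e.g. by cofactor expansion or by noting that A is similar to its Jordan form J, which has the same characteristic polynomial as A) gives
  χ_A(x) = x^3 + 9*x^2 + 27*x + 27
which factors as (x + 3)^3. The eigenvalues (with algebraic multiplicities) are λ = -3 with multiplicity 3.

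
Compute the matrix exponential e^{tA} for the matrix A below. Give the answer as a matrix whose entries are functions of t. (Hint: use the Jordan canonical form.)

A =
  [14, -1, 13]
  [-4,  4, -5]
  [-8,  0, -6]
e^{tA} =
  [10*t*exp(4*t) + exp(4*t), -5*t^2*exp(4*t) - t*exp(4*t), 5*t^2*exp(4*t)/2 + 13*t*exp(4*t)]
  [-4*t*exp(4*t), 2*t^2*exp(4*t) + exp(4*t), -t^2*exp(4*t) - 5*t*exp(4*t)]
  [-8*t*exp(4*t), 4*t^2*exp(4*t), -2*t^2*exp(4*t) - 10*t*exp(4*t) + exp(4*t)]

Strategy: write A = P · J · P⁻¹ where J is a Jordan canonical form, so e^{tA} = P · e^{tJ} · P⁻¹, and e^{tJ} can be computed block-by-block.

A has Jordan form
J =
  [4, 1, 0]
  [0, 4, 1]
  [0, 0, 4]
(up to reordering of blocks).

Per-block formulas:
  For a 3×3 Jordan block J_3(4): exp(t · J_3(4)) = e^(4t)·(I + t·N + (t^2/2)·N^2), where N is the 3×3 nilpotent shift.

After assembling e^{tJ} and conjugating by P, we get:

e^{tA} =
  [10*t*exp(4*t) + exp(4*t), -5*t^2*exp(4*t) - t*exp(4*t), 5*t^2*exp(4*t)/2 + 13*t*exp(4*t)]
  [-4*t*exp(4*t), 2*t^2*exp(4*t) + exp(4*t), -t^2*exp(4*t) - 5*t*exp(4*t)]
  [-8*t*exp(4*t), 4*t^2*exp(4*t), -2*t^2*exp(4*t) - 10*t*exp(4*t) + exp(4*t)]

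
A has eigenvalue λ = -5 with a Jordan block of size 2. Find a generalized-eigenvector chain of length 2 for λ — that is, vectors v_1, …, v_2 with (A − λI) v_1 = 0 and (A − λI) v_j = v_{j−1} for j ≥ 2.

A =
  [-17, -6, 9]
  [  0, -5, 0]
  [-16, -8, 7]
A Jordan chain for λ = -5 of length 2:
v_1 = (-12, 0, -16)ᵀ
v_2 = (1, 0, 0)ᵀ

Let N = A − (-5)·I. We want v_2 with N^2 v_2 = 0 but N^1 v_2 ≠ 0; then v_{j-1} := N · v_j for j = 2, …, 2.

Pick v_2 = (1, 0, 0)ᵀ.
Then v_1 = N · v_2 = (-12, 0, -16)ᵀ.

Sanity check: (A − (-5)·I) v_1 = (0, 0, 0)ᵀ = 0. ✓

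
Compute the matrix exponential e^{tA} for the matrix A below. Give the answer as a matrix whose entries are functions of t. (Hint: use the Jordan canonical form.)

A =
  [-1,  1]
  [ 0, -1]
e^{tA} =
  [exp(-t), t*exp(-t)]
  [0, exp(-t)]

Strategy: write A = P · J · P⁻¹ where J is a Jordan canonical form, so e^{tA} = P · e^{tJ} · P⁻¹, and e^{tJ} can be computed block-by-block.

A has Jordan form
J =
  [-1,  1]
  [ 0, -1]
(up to reordering of blocks).

Per-block formulas:
  For a 2×2 Jordan block J_2(-1): exp(t · J_2(-1)) = e^(-1t)·(I + t·N), where N is the 2×2 nilpotent shift.

After assembling e^{tJ} and conjugating by P, we get:

e^{tA} =
  [exp(-t), t*exp(-t)]
  [0, exp(-t)]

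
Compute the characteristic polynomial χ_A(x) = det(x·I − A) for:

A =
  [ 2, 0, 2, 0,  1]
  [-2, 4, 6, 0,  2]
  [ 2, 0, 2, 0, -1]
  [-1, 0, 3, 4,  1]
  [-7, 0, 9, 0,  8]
x^5 - 20*x^4 + 160*x^3 - 640*x^2 + 1280*x - 1024

Expanding det(x·I − A) (e.g. by cofactor expansion or by noting that A is similar to its Jordan form J, which has the same characteristic polynomial as A) gives
  χ_A(x) = x^5 - 20*x^4 + 160*x^3 - 640*x^2 + 1280*x - 1024
which factors as (x - 4)^5. The eigenvalues (with algebraic multiplicities) are λ = 4 with multiplicity 5.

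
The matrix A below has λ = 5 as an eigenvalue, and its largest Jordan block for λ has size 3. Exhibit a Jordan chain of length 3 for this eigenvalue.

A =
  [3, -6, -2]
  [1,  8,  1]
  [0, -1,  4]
A Jordan chain for λ = 5 of length 3:
v_1 = (-2, 1, -1)ᵀ
v_2 = (-2, 1, 0)ᵀ
v_3 = (1, 0, 0)ᵀ

Let N = A − (5)·I. We want v_3 with N^3 v_3 = 0 but N^2 v_3 ≠ 0; then v_{j-1} := N · v_j for j = 3, …, 2.

Pick v_3 = (1, 0, 0)ᵀ.
Then v_2 = N · v_3 = (-2, 1, 0)ᵀ.
Then v_1 = N · v_2 = (-2, 1, -1)ᵀ.

Sanity check: (A − (5)·I) v_1 = (0, 0, 0)ᵀ = 0. ✓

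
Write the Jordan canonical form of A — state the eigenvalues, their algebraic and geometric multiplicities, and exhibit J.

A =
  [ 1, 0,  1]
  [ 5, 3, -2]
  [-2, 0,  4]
J_1(2) ⊕ J_2(3)

The characteristic polynomial is
  det(x·I − A) = x^3 - 8*x^2 + 21*x - 18 = (x - 3)^2*(x - 2)

Eigenvalues and multiplicities (the geometric multiplicity of λ is n − rank(A − λI), which equals the number of Jordan blocks for λ):
  λ = 2: algebraic multiplicity = 1, geometric multiplicity = 1
  λ = 3: algebraic multiplicity = 2, geometric multiplicity = 1

Determining the block sizes for each eigenvalue:
  λ = 2: one block (gm = 1), so the single block has size am = 1 → block sizes [1]
  λ = 3: one block (gm = 1), so the single block has size am = 2 → block sizes [2]

Assembling the blocks gives a Jordan form
J =
  [2, 0, 0]
  [0, 3, 1]
  [0, 0, 3]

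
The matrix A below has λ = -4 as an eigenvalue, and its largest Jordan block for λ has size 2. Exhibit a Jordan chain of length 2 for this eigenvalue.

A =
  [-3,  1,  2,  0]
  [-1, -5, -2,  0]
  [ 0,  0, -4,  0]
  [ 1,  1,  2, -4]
A Jordan chain for λ = -4 of length 2:
v_1 = (1, -1, 0, 1)ᵀ
v_2 = (1, 0, 0, 0)ᵀ

Let N = A − (-4)·I. We want v_2 with N^2 v_2 = 0 but N^1 v_2 ≠ 0; then v_{j-1} := N · v_j for j = 2, …, 2.

Pick v_2 = (1, 0, 0, 0)ᵀ.
Then v_1 = N · v_2 = (1, -1, 0, 1)ᵀ.

Sanity check: (A − (-4)·I) v_1 = (0, 0, 0, 0)ᵀ = 0. ✓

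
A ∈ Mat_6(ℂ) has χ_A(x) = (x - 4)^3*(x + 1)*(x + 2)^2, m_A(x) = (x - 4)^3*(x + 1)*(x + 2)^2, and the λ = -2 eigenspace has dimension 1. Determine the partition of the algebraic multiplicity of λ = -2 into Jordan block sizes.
Block sizes for λ = -2: [2]

Step 1 — from the characteristic polynomial, algebraic multiplicity of λ = -2 is 2. From dim ker(A − (-2)·I) = 1, there are exactly 1 Jordan blocks for λ = -2.
Step 2 — from the minimal polynomial, the factor (x + 2)^2 tells us the largest block for λ = -2 has size 2.
Step 3 — with total size 2, 1 blocks, and largest block 2, the block sizes (in nonincreasing order) are [2].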